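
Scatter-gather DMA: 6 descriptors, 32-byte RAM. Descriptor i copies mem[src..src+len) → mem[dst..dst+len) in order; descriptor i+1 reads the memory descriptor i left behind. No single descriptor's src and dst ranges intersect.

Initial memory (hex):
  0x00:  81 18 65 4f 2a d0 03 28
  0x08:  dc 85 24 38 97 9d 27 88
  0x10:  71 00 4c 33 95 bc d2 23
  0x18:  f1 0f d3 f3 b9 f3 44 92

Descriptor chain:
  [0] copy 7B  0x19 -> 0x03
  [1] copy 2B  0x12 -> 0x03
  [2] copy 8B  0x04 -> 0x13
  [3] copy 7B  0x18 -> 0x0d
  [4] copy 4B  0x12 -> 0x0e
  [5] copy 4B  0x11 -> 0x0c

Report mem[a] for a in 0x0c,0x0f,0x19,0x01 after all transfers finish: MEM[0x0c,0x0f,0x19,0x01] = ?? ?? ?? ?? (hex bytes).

  after D0: wrote 7B at 0x03 = 0fd3f3b9f34492
  after D1: wrote 2B at 0x03 = 4c33
  after D2: wrote 8B at 0x13 = 33f3b9f344922438
  after D3: wrote 7B at 0x0d = 922438f3b9f344
  after D4: wrote 4B at 0x0e = f344f3b9
  after D5: wrote 4B at 0x0c = b9f344f3
query mem[0x0c]=0xb9, mem[0x0f]=0xf3, mem[0x19]=0x24, mem[0x01]=0x18

MEM[0x0c,0x0f,0x19,0x01] = b9 f3 24 18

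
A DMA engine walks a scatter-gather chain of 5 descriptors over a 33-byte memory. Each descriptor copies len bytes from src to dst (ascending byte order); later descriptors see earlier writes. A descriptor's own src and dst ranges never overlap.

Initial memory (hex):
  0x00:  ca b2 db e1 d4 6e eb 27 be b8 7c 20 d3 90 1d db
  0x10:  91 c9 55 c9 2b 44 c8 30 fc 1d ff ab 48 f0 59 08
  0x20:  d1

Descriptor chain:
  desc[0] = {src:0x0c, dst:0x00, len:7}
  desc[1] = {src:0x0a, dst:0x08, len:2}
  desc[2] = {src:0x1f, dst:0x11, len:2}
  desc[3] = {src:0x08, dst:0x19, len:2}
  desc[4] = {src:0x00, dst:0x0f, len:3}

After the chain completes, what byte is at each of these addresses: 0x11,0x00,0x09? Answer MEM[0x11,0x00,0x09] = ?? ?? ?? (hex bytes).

D0: mem[0x00..0x06] <- [d3 90 1d db 91 c9 55]
D1: mem[0x08..0x09] <- [7c 20]
D2: mem[0x11..0x12] <- [08 d1]
D3: mem[0x19..0x1a] <- [7c 20]
D4: mem[0x0f..0x11] <- [d3 90 1d]
query mem[0x11]=0x1d, mem[0x00]=0xd3, mem[0x09]=0x20

MEM[0x11,0x00,0x09] = 1d d3 20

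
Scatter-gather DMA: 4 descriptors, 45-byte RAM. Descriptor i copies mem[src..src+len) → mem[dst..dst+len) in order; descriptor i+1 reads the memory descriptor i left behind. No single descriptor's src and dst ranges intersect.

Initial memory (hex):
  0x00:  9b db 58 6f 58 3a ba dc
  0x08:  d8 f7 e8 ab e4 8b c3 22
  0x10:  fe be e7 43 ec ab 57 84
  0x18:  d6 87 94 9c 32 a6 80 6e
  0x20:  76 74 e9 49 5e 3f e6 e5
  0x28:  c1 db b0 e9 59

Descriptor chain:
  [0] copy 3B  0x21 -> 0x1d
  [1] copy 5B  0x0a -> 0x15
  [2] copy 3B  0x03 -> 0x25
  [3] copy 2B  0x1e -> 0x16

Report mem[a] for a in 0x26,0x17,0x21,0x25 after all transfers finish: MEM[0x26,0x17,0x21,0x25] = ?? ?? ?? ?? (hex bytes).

#0 dst[0x1d+3] := {0x74,0xe9,0x49}
#1 dst[0x15+5] := {0xe8,0xab,0xe4,0x8b,0xc3}
#2 dst[0x25+3] := {0x6f,0x58,0x3a}
#3 dst[0x16+2] := {0xe9,0x49}
query mem[0x26]=0x58, mem[0x17]=0x49, mem[0x21]=0x74, mem[0x25]=0x6f

MEM[0x26,0x17,0x21,0x25] = 58 49 74 6f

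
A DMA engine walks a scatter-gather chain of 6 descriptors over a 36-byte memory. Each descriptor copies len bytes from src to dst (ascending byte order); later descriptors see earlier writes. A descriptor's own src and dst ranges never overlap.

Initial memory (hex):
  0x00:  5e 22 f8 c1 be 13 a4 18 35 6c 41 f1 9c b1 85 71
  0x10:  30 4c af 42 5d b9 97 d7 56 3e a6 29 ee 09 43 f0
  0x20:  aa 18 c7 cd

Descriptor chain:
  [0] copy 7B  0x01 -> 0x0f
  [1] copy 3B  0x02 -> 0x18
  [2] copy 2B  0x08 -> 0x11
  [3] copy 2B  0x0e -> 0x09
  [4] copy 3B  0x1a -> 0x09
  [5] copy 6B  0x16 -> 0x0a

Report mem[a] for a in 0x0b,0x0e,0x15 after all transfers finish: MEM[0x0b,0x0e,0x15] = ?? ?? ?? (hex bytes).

#0 dst[0x0f+7] := {0x22,0xf8,0xc1,0xbe,0x13,0xa4,0x18}
#1 dst[0x18+3] := {0xf8,0xc1,0xbe}
#2 dst[0x11+2] := {0x35,0x6c}
#3 dst[0x09+2] := {0x85,0x22}
#4 dst[0x09+3] := {0xbe,0x29,0xee}
#5 dst[0x0a+6] := {0x97,0xd7,0xf8,0xc1,0xbe,0x29}
query mem[0x0b]=0xd7, mem[0x0e]=0xbe, mem[0x15]=0x18

MEM[0x0b,0x0e,0x15] = d7 be 18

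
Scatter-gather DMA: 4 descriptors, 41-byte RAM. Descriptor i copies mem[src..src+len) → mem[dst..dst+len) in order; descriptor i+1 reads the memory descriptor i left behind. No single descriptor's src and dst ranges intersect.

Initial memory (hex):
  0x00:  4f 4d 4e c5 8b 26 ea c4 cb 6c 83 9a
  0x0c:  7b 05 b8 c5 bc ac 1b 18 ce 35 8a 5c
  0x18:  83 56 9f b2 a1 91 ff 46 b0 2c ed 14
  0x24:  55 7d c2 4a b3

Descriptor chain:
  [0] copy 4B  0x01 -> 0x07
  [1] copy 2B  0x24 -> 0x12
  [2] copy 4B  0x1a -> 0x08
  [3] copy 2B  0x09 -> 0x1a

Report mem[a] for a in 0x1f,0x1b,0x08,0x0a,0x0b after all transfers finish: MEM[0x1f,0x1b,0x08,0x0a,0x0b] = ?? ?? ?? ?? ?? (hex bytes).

MEM[0x1f,0x1b,0x08,0x0a,0x0b] = 46 a1 9f a1 91

#0 dst[0x07+4] := {0x4d,0x4e,0xc5,0x8b}
#1 dst[0x12+2] := {0x55,0x7d}
#2 dst[0x08+4] := {0x9f,0xb2,0xa1,0x91}
#3 dst[0x1a+2] := {0xb2,0xa1}
query mem[0x1f]=0x46, mem[0x1b]=0xa1, mem[0x08]=0x9f, mem[0x0a]=0xa1, mem[0x0b]=0x91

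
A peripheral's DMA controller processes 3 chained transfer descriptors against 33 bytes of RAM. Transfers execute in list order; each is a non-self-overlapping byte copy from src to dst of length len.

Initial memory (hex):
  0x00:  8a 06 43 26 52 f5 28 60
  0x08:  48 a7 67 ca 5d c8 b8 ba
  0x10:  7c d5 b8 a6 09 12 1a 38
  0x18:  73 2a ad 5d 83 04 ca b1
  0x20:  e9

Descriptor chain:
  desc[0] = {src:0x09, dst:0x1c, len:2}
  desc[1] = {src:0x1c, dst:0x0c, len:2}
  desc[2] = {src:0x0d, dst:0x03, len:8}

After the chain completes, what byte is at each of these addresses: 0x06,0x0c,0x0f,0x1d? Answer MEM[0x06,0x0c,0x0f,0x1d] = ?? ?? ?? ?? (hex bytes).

MEM[0x06,0x0c,0x0f,0x1d] = 7c a7 ba 67

#0 dst[0x1c+2] := {0xa7,0x67}
#1 dst[0x0c+2] := {0xa7,0x67}
#2 dst[0x03+8] := {0x67,0xb8,0xba,0x7c,0xd5,0xb8,0xa6,0x09}
query mem[0x06]=0x7c, mem[0x0c]=0xa7, mem[0x0f]=0xba, mem[0x1d]=0x67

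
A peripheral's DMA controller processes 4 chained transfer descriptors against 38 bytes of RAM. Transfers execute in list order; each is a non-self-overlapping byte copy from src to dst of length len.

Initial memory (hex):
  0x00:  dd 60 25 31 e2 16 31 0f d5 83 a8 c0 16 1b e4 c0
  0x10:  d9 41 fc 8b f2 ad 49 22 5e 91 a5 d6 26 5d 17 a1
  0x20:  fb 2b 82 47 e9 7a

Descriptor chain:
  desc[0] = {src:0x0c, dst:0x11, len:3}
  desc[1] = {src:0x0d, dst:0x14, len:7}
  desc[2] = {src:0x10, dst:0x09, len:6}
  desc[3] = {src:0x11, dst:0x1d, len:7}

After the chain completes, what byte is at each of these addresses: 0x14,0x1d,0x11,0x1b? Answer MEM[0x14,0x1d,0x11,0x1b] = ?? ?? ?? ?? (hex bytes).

  after D0: wrote 3B at 0x11 = 161be4
  after D1: wrote 7B at 0x14 = 1be4c0d9161be4
  after D2: wrote 6B at 0x09 = d9161be41be4
  after D3: wrote 7B at 0x1d = 161be41be4c0d9
query mem[0x14]=0x1b, mem[0x1d]=0x16, mem[0x11]=0x16, mem[0x1b]=0xd6

MEM[0x14,0x1d,0x11,0x1b] = 1b 16 16 d6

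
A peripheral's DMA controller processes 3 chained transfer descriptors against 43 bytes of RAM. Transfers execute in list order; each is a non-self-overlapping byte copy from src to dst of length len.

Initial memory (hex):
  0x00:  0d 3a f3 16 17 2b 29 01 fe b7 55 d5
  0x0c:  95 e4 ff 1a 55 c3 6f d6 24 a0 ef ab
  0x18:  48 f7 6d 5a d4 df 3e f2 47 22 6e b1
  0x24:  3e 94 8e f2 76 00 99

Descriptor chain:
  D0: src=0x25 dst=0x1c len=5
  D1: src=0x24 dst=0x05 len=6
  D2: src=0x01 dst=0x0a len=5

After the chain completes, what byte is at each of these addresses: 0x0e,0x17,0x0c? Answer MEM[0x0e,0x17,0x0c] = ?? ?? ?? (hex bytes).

MEM[0x0e,0x17,0x0c] = 3e ab 16

D0: mem[0x1c..0x20] <- [94 8e f2 76 00]
D1: mem[0x05..0x0a] <- [3e 94 8e f2 76 00]
D2: mem[0x0a..0x0e] <- [3a f3 16 17 3e]
query mem[0x0e]=0x3e, mem[0x17]=0xab, mem[0x0c]=0x16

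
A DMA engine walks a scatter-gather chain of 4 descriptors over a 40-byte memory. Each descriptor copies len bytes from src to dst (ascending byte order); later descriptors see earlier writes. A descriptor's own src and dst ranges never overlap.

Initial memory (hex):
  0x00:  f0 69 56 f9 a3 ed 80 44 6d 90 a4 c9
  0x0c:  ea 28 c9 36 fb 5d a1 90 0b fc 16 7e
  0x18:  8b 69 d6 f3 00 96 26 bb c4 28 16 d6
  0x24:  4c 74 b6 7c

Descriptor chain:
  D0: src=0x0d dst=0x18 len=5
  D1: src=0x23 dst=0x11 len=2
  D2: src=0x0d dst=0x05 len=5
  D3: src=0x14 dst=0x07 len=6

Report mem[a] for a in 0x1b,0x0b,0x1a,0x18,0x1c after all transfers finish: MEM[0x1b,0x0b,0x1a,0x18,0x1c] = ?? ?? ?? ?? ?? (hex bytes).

MEM[0x1b,0x0b,0x1a,0x18,0x1c] = fb 28 36 28 5d

#0 dst[0x18+5] := {0x28,0xc9,0x36,0xfb,0x5d}
#1 dst[0x11+2] := {0xd6,0x4c}
#2 dst[0x05+5] := {0x28,0xc9,0x36,0xfb,0xd6}
#3 dst[0x07+6] := {0x0b,0xfc,0x16,0x7e,0x28,0xc9}
query mem[0x1b]=0xfb, mem[0x0b]=0x28, mem[0x1a]=0x36, mem[0x18]=0x28, mem[0x1c]=0x5d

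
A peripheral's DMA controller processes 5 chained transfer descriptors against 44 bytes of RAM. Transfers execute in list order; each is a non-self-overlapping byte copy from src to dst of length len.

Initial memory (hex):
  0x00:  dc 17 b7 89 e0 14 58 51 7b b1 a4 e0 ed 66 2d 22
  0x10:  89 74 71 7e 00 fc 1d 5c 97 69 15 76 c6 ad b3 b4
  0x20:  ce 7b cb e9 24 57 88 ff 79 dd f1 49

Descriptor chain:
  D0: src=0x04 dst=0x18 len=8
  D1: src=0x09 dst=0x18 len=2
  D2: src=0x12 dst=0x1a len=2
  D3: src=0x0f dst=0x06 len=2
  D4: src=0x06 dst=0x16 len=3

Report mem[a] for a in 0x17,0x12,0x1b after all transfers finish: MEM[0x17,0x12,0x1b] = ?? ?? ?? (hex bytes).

  after D0: wrote 8B at 0x18 = e01458517bb1a4e0
  after D1: wrote 2B at 0x18 = b1a4
  after D2: wrote 2B at 0x1a = 717e
  after D3: wrote 2B at 0x06 = 2289
  after D4: wrote 3B at 0x16 = 22897b
query mem[0x17]=0x89, mem[0x12]=0x71, mem[0x1b]=0x7e

MEM[0x17,0x12,0x1b] = 89 71 7e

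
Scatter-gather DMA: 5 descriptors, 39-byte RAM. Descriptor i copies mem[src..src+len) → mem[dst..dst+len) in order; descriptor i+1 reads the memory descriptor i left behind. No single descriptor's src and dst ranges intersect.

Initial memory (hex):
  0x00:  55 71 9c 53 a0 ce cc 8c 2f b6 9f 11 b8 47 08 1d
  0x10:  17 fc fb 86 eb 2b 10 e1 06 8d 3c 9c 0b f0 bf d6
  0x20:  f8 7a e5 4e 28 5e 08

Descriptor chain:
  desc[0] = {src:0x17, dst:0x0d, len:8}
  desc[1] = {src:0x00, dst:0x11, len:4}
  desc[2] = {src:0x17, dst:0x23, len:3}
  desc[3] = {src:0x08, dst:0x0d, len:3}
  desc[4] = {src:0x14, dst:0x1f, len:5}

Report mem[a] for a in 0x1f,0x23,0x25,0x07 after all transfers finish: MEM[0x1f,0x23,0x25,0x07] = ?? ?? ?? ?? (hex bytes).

#0 dst[0x0d+8] := {0xe1,0x06,0x8d,0x3c,0x9c,0x0b,0xf0,0xbf}
#1 dst[0x11+4] := {0x55,0x71,0x9c,0x53}
#2 dst[0x23+3] := {0xe1,0x06,0x8d}
#3 dst[0x0d+3] := {0x2f,0xb6,0x9f}
#4 dst[0x1f+5] := {0x53,0x2b,0x10,0xe1,0x06}
query mem[0x1f]=0x53, mem[0x23]=0x06, mem[0x25]=0x8d, mem[0x07]=0x8c

MEM[0x1f,0x23,0x25,0x07] = 53 06 8d 8c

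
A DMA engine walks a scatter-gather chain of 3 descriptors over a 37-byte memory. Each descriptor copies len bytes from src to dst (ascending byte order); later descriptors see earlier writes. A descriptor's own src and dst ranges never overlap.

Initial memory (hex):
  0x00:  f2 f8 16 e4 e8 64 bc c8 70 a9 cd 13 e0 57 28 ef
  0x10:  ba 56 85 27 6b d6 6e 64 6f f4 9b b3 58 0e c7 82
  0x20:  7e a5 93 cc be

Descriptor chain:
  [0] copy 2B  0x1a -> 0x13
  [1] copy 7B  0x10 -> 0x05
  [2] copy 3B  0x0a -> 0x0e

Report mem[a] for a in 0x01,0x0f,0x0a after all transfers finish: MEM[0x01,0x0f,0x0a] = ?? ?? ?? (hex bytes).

#0 dst[0x13+2] := {0x9b,0xb3}
#1 dst[0x05+7] := {0xba,0x56,0x85,0x9b,0xb3,0xd6,0x6e}
#2 dst[0x0e+3] := {0xd6,0x6e,0xe0}
query mem[0x01]=0xf8, mem[0x0f]=0x6e, mem[0x0a]=0xd6

MEM[0x01,0x0f,0x0a] = f8 6e d6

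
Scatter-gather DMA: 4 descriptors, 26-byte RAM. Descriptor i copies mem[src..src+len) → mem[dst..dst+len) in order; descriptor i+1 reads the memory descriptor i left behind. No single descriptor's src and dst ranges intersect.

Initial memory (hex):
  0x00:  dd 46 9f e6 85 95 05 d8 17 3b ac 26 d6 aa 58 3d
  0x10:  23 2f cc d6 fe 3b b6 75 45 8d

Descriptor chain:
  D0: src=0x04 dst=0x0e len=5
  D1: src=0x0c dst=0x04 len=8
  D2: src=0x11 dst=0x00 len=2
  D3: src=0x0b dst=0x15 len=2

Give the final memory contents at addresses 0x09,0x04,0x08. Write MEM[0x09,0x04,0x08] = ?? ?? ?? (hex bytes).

MEM[0x09,0x04,0x08] = d8 d6 05

D0: mem[0x0e..0x12] <- [85 95 05 d8 17]
D1: mem[0x04..0x0b] <- [d6 aa 85 95 05 d8 17 d6]
D2: mem[0x00..0x01] <- [d8 17]
D3: mem[0x15..0x16] <- [d6 d6]
query mem[0x09]=0xd8, mem[0x04]=0xd6, mem[0x08]=0x05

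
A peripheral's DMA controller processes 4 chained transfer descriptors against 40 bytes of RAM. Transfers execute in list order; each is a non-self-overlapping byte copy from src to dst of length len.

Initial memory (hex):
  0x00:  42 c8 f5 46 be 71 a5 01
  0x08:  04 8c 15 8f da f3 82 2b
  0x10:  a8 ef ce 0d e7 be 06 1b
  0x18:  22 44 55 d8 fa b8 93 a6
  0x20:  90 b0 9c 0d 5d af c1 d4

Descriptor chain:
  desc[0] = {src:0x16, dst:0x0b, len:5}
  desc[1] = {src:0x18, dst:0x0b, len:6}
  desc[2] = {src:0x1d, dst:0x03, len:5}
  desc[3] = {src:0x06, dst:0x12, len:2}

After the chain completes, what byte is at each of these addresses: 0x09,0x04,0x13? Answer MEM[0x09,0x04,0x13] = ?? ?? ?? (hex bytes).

MEM[0x09,0x04,0x13] = 8c 93 b0

D0: mem[0x0b..0x0f] <- [06 1b 22 44 55]
D1: mem[0x0b..0x10] <- [22 44 55 d8 fa b8]
D2: mem[0x03..0x07] <- [b8 93 a6 90 b0]
D3: mem[0x12..0x13] <- [90 b0]
query mem[0x09]=0x8c, mem[0x04]=0x93, mem[0x13]=0xb0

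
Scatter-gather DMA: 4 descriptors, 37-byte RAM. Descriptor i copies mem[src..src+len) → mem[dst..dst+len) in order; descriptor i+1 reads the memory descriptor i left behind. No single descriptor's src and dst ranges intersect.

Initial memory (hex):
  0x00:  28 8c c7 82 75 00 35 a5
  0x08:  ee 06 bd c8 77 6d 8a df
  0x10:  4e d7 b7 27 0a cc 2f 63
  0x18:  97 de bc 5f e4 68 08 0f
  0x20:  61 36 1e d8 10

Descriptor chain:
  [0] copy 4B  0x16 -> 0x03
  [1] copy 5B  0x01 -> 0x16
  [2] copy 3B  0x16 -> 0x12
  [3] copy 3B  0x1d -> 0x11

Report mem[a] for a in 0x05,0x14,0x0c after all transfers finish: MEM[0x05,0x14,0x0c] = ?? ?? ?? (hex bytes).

MEM[0x05,0x14,0x0c] = 97 2f 77

  after D0: wrote 4B at 0x03 = 2f6397de
  after D1: wrote 5B at 0x16 = 8cc72f6397
  after D2: wrote 3B at 0x12 = 8cc72f
  after D3: wrote 3B at 0x11 = 68080f
query mem[0x05]=0x97, mem[0x14]=0x2f, mem[0x0c]=0x77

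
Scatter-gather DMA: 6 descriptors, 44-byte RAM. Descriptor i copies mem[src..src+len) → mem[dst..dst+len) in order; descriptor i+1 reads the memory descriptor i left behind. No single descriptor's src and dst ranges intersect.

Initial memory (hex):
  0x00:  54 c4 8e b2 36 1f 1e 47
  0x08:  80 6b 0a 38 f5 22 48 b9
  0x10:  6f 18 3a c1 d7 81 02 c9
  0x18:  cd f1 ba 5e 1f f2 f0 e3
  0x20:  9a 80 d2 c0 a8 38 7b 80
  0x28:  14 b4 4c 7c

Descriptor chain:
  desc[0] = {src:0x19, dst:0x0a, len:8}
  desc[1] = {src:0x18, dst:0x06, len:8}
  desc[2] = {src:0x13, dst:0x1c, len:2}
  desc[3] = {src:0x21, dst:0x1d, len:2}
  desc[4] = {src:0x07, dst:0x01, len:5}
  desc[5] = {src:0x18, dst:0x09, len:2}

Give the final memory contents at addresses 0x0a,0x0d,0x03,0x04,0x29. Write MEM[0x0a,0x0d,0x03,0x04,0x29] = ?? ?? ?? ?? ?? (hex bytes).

[0] 0x19->0x0a len=8 : f1 ba 5e 1f f2 f0 e3 9a
[1] 0x18->0x06 len=8 : cd f1 ba 5e 1f f2 f0 e3
[2] 0x13->0x1c len=2 : c1 d7
[3] 0x21->0x1d len=2 : 80 d2
[4] 0x07->0x01 len=5 : f1 ba 5e 1f f2
[5] 0x18->0x09 len=2 : cd f1
query mem[0x0a]=0xf1, mem[0x0d]=0xe3, mem[0x03]=0x5e, mem[0x04]=0x1f, mem[0x29]=0xb4

MEM[0x0a,0x0d,0x03,0x04,0x29] = f1 e3 5e 1f b4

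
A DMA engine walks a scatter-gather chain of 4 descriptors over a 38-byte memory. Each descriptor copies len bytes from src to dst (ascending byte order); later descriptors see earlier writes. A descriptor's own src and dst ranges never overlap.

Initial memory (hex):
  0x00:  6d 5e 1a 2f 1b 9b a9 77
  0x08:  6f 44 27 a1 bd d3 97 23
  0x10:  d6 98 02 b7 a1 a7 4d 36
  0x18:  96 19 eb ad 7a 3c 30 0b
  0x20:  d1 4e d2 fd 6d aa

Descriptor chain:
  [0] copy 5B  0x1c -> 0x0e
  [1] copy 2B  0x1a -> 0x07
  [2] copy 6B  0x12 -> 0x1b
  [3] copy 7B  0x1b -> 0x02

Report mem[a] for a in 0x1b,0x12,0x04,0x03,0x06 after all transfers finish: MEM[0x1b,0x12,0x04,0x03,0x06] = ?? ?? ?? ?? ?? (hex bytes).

MEM[0x1b,0x12,0x04,0x03,0x06] = d1 d1 a1 b7 4d

#0 dst[0x0e+5] := {0x7a,0x3c,0x30,0x0b,0xd1}
#1 dst[0x07+2] := {0xeb,0xad}
#2 dst[0x1b+6] := {0xd1,0xb7,0xa1,0xa7,0x4d,0x36}
#3 dst[0x02+7] := {0xd1,0xb7,0xa1,0xa7,0x4d,0x36,0x4e}
query mem[0x1b]=0xd1, mem[0x12]=0xd1, mem[0x04]=0xa1, mem[0x03]=0xb7, mem[0x06]=0x4d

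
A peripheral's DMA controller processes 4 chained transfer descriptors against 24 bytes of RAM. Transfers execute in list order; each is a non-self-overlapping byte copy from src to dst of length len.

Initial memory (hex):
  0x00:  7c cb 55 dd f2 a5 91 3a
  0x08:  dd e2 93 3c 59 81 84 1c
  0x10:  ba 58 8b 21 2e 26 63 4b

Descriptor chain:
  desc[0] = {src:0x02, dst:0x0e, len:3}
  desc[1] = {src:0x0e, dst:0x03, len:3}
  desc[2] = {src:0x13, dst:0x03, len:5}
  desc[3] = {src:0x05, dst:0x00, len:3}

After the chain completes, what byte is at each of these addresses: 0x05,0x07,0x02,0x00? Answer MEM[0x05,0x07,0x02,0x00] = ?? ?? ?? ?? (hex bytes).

[0] 0x02->0x0e len=3 : 55 dd f2
[1] 0x0e->0x03 len=3 : 55 dd f2
[2] 0x13->0x03 len=5 : 21 2e 26 63 4b
[3] 0x05->0x00 len=3 : 26 63 4b
query mem[0x05]=0x26, mem[0x07]=0x4b, mem[0x02]=0x4b, mem[0x00]=0x26

MEM[0x05,0x07,0x02,0x00] = 26 4b 4b 26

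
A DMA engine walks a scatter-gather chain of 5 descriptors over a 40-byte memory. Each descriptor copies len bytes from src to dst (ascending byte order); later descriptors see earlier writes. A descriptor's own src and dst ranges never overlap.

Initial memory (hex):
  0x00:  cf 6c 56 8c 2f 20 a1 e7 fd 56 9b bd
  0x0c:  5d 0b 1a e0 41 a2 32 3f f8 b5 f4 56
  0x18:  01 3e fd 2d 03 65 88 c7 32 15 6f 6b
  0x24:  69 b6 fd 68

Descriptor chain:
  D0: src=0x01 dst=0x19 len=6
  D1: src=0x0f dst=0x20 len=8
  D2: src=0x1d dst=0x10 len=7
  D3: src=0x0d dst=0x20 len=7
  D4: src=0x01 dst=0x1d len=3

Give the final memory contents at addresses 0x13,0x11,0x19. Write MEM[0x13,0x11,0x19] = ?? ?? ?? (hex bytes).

#0 dst[0x19+6] := {0x6c,0x56,0x8c,0x2f,0x20,0xa1}
#1 dst[0x20+8] := {0xe0,0x41,0xa2,0x32,0x3f,0xf8,0xb5,0xf4}
#2 dst[0x10+7] := {0x20,0xa1,0xc7,0xe0,0x41,0xa2,0x32}
#3 dst[0x20+7] := {0x0b,0x1a,0xe0,0x20,0xa1,0xc7,0xe0}
#4 dst[0x1d+3] := {0x6c,0x56,0x8c}
query mem[0x13]=0xe0, mem[0x11]=0xa1, mem[0x19]=0x6c

MEM[0x13,0x11,0x19] = e0 a1 6c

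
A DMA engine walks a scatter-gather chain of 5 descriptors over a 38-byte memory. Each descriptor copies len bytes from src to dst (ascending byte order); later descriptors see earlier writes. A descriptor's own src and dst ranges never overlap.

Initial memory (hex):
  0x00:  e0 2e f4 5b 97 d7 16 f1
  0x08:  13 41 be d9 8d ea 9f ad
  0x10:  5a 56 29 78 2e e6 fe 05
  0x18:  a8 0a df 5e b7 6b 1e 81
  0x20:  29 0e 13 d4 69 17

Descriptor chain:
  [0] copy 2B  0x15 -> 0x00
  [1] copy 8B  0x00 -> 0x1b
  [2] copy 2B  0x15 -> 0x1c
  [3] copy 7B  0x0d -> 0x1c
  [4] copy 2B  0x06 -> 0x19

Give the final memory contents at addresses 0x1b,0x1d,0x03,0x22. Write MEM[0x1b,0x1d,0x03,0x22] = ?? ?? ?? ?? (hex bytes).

MEM[0x1b,0x1d,0x03,0x22] = e6 9f 5b 78

[0] 0x15->0x00 len=2 : e6 fe
[1] 0x00->0x1b len=8 : e6 fe f4 5b 97 d7 16 f1
[2] 0x15->0x1c len=2 : e6 fe
[3] 0x0d->0x1c len=7 : ea 9f ad 5a 56 29 78
[4] 0x06->0x19 len=2 : 16 f1
query mem[0x1b]=0xe6, mem[0x1d]=0x9f, mem[0x03]=0x5b, mem[0x22]=0x78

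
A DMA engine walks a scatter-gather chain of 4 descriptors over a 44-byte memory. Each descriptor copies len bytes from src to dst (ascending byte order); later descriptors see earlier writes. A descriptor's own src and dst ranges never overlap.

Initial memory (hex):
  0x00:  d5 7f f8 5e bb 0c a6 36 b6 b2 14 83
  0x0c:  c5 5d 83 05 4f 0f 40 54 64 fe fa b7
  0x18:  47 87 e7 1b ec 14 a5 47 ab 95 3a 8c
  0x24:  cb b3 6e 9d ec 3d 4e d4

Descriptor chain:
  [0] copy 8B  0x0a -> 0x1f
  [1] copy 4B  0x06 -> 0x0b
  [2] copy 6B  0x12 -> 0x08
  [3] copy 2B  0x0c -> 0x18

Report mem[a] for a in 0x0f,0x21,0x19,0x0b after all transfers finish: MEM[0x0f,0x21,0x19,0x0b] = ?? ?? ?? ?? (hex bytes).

[0] 0x0a->0x1f len=8 : 14 83 c5 5d 83 05 4f 0f
[1] 0x06->0x0b len=4 : a6 36 b6 b2
[2] 0x12->0x08 len=6 : 40 54 64 fe fa b7
[3] 0x0c->0x18 len=2 : fa b7
query mem[0x0f]=0x05, mem[0x21]=0xc5, mem[0x19]=0xb7, mem[0x0b]=0xfe

MEM[0x0f,0x21,0x19,0x0b] = 05 c5 b7 fe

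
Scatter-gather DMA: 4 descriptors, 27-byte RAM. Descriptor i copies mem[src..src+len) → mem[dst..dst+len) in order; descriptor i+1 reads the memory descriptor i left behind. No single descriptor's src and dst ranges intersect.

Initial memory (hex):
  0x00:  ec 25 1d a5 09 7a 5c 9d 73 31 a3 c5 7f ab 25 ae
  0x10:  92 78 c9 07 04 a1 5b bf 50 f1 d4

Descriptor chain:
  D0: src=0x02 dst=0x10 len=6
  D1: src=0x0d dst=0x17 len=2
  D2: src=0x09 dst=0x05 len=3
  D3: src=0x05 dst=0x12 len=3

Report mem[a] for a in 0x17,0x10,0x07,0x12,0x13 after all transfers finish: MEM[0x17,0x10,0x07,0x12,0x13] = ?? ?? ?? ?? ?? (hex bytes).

D0: mem[0x10..0x15] <- [1d a5 09 7a 5c 9d]
D1: mem[0x17..0x18] <- [ab 25]
D2: mem[0x05..0x07] <- [31 a3 c5]
D3: mem[0x12..0x14] <- [31 a3 c5]
query mem[0x17]=0xab, mem[0x10]=0x1d, mem[0x07]=0xc5, mem[0x12]=0x31, mem[0x13]=0xa3

MEM[0x17,0x10,0x07,0x12,0x13] = ab 1d c5 31 a3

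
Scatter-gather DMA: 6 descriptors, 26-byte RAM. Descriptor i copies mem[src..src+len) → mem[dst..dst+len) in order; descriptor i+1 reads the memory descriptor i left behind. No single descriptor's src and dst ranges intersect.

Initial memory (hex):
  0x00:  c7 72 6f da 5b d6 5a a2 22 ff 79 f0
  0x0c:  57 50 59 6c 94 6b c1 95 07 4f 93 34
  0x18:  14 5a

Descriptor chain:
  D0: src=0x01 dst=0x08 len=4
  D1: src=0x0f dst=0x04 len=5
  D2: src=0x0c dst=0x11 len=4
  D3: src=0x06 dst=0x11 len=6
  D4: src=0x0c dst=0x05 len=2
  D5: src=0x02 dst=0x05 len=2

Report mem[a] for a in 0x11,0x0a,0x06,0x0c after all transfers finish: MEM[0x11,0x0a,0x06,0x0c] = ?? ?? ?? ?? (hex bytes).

MEM[0x11,0x0a,0x06,0x0c] = 6b da da 57

D0: mem[0x08..0x0b] <- [72 6f da 5b]
D1: mem[0x04..0x08] <- [6c 94 6b c1 95]
D2: mem[0x11..0x14] <- [57 50 59 6c]
D3: mem[0x11..0x16] <- [6b c1 95 6f da 5b]
D4: mem[0x05..0x06] <- [57 50]
D5: mem[0x05..0x06] <- [6f da]
query mem[0x11]=0x6b, mem[0x0a]=0xda, mem[0x06]=0xda, mem[0x0c]=0x57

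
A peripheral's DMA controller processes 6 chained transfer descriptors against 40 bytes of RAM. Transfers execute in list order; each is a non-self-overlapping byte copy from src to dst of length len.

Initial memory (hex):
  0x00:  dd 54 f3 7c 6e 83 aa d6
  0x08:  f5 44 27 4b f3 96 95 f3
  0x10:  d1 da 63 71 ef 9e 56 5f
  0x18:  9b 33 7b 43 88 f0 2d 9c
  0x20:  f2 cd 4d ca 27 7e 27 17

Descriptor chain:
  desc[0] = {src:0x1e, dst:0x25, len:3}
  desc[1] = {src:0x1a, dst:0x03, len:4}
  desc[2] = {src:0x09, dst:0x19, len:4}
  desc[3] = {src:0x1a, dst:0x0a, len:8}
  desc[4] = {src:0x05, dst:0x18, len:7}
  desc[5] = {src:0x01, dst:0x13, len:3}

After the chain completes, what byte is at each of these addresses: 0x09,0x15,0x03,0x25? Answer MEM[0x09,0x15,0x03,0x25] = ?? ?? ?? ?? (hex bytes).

MEM[0x09,0x15,0x03,0x25] = 44 7b 7b 2d

#0 dst[0x25+3] := {0x2d,0x9c,0xf2}
#1 dst[0x03+4] := {0x7b,0x43,0x88,0xf0}
#2 dst[0x19+4] := {0x44,0x27,0x4b,0xf3}
#3 dst[0x0a+8] := {0x27,0x4b,0xf3,0xf0,0x2d,0x9c,0xf2,0xcd}
#4 dst[0x18+7] := {0x88,0xf0,0xd6,0xf5,0x44,0x27,0x4b}
#5 dst[0x13+3] := {0x54,0xf3,0x7b}
query mem[0x09]=0x44, mem[0x15]=0x7b, mem[0x03]=0x7b, mem[0x25]=0x2d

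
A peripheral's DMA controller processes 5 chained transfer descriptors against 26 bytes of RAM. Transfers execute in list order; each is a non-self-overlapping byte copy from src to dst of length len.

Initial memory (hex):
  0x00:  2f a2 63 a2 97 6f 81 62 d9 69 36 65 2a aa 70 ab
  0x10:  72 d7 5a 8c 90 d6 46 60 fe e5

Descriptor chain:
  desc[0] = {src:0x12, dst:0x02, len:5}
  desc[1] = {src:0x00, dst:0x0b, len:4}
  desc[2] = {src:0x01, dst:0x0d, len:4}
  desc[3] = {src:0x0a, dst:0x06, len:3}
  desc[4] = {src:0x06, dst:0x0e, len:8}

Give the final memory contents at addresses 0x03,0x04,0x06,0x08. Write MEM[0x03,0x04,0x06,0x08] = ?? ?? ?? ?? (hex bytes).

D0: mem[0x02..0x06] <- [5a 8c 90 d6 46]
D1: mem[0x0b..0x0e] <- [2f a2 5a 8c]
D2: mem[0x0d..0x10] <- [a2 5a 8c 90]
D3: mem[0x06..0x08] <- [36 2f a2]
D4: mem[0x0e..0x15] <- [36 2f a2 69 36 2f a2 a2]
query mem[0x03]=0x8c, mem[0x04]=0x90, mem[0x06]=0x36, mem[0x08]=0xa2

MEM[0x03,0x04,0x06,0x08] = 8c 90 36 a2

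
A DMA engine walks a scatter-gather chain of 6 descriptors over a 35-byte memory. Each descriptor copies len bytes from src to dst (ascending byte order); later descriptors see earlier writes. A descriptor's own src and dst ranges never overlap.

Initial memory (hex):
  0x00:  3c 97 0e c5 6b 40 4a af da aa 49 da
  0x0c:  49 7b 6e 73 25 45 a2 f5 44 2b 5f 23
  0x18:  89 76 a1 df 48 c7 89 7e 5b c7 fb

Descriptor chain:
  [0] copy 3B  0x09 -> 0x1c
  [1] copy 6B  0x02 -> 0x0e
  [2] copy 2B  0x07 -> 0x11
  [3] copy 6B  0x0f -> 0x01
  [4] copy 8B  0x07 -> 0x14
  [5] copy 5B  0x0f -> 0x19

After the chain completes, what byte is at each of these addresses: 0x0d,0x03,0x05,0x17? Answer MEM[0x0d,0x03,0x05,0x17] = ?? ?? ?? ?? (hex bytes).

MEM[0x0d,0x03,0x05,0x17] = 7b af af 49

[0] 0x09->0x1c len=3 : aa 49 da
[1] 0x02->0x0e len=6 : 0e c5 6b 40 4a af
[2] 0x07->0x11 len=2 : af da
[3] 0x0f->0x01 len=6 : c5 6b af da af 44
[4] 0x07->0x14 len=8 : af da aa 49 da 49 7b 0e
[5] 0x0f->0x19 len=5 : c5 6b af da af
query mem[0x0d]=0x7b, mem[0x03]=0xaf, mem[0x05]=0xaf, mem[0x17]=0x49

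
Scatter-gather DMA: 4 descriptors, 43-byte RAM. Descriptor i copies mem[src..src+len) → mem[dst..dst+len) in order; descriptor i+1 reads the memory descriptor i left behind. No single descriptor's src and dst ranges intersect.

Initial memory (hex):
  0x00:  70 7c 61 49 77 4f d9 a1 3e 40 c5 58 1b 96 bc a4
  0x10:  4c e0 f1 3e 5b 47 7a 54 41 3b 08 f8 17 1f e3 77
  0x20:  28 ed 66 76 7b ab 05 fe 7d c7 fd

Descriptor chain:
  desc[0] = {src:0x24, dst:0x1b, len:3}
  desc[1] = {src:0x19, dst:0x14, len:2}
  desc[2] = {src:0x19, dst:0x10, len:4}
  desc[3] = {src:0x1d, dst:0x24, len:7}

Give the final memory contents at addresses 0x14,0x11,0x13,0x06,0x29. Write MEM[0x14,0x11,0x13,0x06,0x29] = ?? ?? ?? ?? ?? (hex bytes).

[0] 0x24->0x1b len=3 : 7b ab 05
[1] 0x19->0x14 len=2 : 3b 08
[2] 0x19->0x10 len=4 : 3b 08 7b ab
[3] 0x1d->0x24 len=7 : 05 e3 77 28 ed 66 76
query mem[0x14]=0x3b, mem[0x11]=0x08, mem[0x13]=0xab, mem[0x06]=0xd9, mem[0x29]=0x66

MEM[0x14,0x11,0x13,0x06,0x29] = 3b 08 ab d9 66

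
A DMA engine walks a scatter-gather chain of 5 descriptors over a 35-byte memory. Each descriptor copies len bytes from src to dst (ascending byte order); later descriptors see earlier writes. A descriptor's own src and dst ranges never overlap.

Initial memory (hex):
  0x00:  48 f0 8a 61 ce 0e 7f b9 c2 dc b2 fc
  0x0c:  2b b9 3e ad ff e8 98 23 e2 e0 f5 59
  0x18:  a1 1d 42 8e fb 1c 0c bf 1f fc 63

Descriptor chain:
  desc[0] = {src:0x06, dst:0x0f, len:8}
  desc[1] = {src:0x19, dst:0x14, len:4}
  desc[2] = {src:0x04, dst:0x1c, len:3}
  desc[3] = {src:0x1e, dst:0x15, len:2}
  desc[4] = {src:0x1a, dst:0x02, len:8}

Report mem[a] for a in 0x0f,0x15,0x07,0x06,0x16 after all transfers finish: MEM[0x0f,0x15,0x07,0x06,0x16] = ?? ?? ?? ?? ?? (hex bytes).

  after D0: wrote 8B at 0x0f = 7fb9c2dcb2fc2bb9
  after D1: wrote 4B at 0x14 = 1d428efb
  after D2: wrote 3B at 0x1c = ce0e7f
  after D3: wrote 2B at 0x15 = 7fbf
  after D4: wrote 8B at 0x02 = 428ece0e7fbf1ffc
query mem[0x0f]=0x7f, mem[0x15]=0x7f, mem[0x07]=0xbf, mem[0x06]=0x7f, mem[0x16]=0xbf

MEM[0x0f,0x15,0x07,0x06,0x16] = 7f 7f bf 7f bf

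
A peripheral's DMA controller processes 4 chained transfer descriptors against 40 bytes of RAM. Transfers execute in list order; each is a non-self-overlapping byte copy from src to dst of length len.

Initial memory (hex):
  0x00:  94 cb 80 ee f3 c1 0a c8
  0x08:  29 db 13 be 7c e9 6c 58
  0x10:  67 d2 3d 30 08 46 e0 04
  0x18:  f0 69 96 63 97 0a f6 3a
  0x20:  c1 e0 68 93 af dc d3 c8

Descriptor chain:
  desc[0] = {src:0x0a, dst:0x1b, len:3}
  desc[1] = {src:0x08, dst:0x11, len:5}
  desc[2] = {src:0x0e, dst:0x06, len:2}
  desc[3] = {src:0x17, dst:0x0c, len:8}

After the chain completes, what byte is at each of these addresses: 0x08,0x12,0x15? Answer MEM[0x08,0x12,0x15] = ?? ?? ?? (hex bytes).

[0] 0x0a->0x1b len=3 : 13 be 7c
[1] 0x08->0x11 len=5 : 29 db 13 be 7c
[2] 0x0e->0x06 len=2 : 6c 58
[3] 0x17->0x0c len=8 : 04 f0 69 96 13 be 7c f6
query mem[0x08]=0x29, mem[0x12]=0x7c, mem[0x15]=0x7c

MEM[0x08,0x12,0x15] = 29 7c 7c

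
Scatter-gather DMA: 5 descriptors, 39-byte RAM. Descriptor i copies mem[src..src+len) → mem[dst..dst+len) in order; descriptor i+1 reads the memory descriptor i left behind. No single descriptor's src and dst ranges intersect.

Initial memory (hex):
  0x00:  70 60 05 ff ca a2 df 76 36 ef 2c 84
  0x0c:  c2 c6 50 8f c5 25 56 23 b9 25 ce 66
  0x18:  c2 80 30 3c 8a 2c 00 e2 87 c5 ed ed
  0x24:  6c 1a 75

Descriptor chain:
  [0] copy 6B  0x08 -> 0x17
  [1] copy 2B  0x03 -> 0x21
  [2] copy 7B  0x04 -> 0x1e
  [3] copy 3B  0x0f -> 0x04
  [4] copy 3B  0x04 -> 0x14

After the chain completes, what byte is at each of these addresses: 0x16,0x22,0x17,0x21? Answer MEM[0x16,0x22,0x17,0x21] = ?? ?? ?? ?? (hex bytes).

#0 dst[0x17+6] := {0x36,0xef,0x2c,0x84,0xc2,0xc6}
#1 dst[0x21+2] := {0xff,0xca}
#2 dst[0x1e+7] := {0xca,0xa2,0xdf,0x76,0x36,0xef,0x2c}
#3 dst[0x04+3] := {0x8f,0xc5,0x25}
#4 dst[0x14+3] := {0x8f,0xc5,0x25}
query mem[0x16]=0x25, mem[0x22]=0x36, mem[0x17]=0x36, mem[0x21]=0x76

MEM[0x16,0x22,0x17,0x21] = 25 36 36 76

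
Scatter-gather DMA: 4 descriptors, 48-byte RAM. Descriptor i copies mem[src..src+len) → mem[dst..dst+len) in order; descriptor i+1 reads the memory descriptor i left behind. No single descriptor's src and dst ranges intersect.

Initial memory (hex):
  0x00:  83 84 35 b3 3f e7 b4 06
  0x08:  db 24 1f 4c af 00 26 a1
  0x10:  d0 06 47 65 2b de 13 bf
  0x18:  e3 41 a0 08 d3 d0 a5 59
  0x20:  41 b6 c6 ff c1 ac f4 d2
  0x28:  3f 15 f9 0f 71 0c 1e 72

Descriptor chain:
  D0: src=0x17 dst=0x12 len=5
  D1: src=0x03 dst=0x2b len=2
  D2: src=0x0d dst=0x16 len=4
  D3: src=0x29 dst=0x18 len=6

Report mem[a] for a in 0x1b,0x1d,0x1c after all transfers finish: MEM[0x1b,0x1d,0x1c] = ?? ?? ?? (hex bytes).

#0 dst[0x12+5] := {0xbf,0xe3,0x41,0xa0,0x08}
#1 dst[0x2b+2] := {0xb3,0x3f}
#2 dst[0x16+4] := {0x00,0x26,0xa1,0xd0}
#3 dst[0x18+6] := {0x15,0xf9,0xb3,0x3f,0x0c,0x1e}
query mem[0x1b]=0x3f, mem[0x1d]=0x1e, mem[0x1c]=0x0c

MEM[0x1b,0x1d,0x1c] = 3f 1e 0c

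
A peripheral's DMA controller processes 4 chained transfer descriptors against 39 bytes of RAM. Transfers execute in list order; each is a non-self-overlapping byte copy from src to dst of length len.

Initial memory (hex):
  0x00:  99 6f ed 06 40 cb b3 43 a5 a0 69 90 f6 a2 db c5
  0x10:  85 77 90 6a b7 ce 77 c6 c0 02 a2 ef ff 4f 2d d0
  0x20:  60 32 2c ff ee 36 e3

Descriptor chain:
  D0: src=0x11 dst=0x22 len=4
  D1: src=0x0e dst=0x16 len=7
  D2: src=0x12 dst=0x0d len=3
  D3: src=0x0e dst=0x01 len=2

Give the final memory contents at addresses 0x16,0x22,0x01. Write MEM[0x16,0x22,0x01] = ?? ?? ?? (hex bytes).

MEM[0x16,0x22,0x01] = db 77 6a

D0: mem[0x22..0x25] <- [77 90 6a b7]
D1: mem[0x16..0x1c] <- [db c5 85 77 90 6a b7]
D2: mem[0x0d..0x0f] <- [90 6a b7]
D3: mem[0x01..0x02] <- [6a b7]
query mem[0x16]=0xdb, mem[0x22]=0x77, mem[0x01]=0x6a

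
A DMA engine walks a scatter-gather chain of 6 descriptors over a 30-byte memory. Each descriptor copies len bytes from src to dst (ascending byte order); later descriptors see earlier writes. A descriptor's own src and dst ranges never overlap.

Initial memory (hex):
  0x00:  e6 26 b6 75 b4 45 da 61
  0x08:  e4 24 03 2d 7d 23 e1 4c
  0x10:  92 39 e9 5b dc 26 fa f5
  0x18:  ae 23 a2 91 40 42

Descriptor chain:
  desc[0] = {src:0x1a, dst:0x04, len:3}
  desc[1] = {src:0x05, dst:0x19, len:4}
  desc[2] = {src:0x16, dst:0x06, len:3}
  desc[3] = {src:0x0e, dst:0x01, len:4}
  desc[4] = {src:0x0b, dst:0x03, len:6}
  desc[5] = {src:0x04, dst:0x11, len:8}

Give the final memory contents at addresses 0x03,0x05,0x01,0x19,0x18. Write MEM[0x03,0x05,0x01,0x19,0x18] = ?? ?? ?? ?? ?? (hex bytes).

MEM[0x03,0x05,0x01,0x19,0x18] = 2d 23 e1 91 2d

[0] 0x1a->0x04 len=3 : a2 91 40
[1] 0x05->0x19 len=4 : 91 40 61 e4
[2] 0x16->0x06 len=3 : fa f5 ae
[3] 0x0e->0x01 len=4 : e1 4c 92 39
[4] 0x0b->0x03 len=6 : 2d 7d 23 e1 4c 92
[5] 0x04->0x11 len=8 : 7d 23 e1 4c 92 24 03 2d
query mem[0x03]=0x2d, mem[0x05]=0x23, mem[0x01]=0xe1, mem[0x19]=0x91, mem[0x18]=0x2d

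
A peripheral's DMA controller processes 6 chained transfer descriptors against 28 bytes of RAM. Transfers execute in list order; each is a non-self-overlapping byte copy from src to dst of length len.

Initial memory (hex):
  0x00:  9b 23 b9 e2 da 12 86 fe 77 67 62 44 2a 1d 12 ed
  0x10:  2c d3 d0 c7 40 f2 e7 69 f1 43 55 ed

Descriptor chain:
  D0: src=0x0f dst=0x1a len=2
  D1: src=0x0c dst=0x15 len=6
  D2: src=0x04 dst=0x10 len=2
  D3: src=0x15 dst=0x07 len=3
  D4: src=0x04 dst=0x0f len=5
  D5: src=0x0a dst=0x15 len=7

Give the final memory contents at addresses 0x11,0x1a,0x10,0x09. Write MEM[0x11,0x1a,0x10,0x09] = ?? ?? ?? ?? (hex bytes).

[0] 0x0f->0x1a len=2 : ed 2c
[1] 0x0c->0x15 len=6 : 2a 1d 12 ed 2c d3
[2] 0x04->0x10 len=2 : da 12
[3] 0x15->0x07 len=3 : 2a 1d 12
[4] 0x04->0x0f len=5 : da 12 86 2a 1d
[5] 0x0a->0x15 len=7 : 62 44 2a 1d 12 da 12
query mem[0x11]=0x86, mem[0x1a]=0xda, mem[0x10]=0x12, mem[0x09]=0x12

MEM[0x11,0x1a,0x10,0x09] = 86 da 12 12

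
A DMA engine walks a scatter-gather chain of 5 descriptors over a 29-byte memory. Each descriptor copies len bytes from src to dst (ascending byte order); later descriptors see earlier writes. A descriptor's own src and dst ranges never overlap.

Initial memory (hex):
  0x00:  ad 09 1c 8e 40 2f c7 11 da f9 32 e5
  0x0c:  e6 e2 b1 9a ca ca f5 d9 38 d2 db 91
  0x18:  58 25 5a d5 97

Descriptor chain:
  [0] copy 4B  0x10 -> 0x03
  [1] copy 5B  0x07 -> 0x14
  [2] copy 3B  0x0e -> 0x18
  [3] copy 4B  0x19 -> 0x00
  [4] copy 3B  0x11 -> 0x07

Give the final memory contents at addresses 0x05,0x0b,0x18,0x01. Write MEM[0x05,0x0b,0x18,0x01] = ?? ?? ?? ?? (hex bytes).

  after D0: wrote 4B at 0x03 = cacaf5d9
  after D1: wrote 5B at 0x14 = 11daf932e5
  after D2: wrote 3B at 0x18 = b19aca
  after D3: wrote 4B at 0x00 = 9acad597
  after D4: wrote 3B at 0x07 = caf5d9
query mem[0x05]=0xf5, mem[0x0b]=0xe5, mem[0x18]=0xb1, mem[0x01]=0xca

MEM[0x05,0x0b,0x18,0x01] = f5 e5 b1 ca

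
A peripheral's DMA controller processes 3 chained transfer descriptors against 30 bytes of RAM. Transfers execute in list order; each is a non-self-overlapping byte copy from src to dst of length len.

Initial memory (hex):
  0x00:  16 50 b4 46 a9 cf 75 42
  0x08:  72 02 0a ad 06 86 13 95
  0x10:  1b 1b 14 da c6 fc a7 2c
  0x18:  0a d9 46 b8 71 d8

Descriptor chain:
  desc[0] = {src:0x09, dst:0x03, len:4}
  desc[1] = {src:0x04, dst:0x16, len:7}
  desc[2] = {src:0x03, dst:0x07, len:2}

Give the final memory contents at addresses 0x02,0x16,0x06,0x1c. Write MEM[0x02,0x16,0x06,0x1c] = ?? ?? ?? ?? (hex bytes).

MEM[0x02,0x16,0x06,0x1c] = b4 0a 06 0a

  after D0: wrote 4B at 0x03 = 020aad06
  after D1: wrote 7B at 0x16 = 0aad064272020a
  after D2: wrote 2B at 0x07 = 020a
query mem[0x02]=0xb4, mem[0x16]=0x0a, mem[0x06]=0x06, mem[0x1c]=0x0a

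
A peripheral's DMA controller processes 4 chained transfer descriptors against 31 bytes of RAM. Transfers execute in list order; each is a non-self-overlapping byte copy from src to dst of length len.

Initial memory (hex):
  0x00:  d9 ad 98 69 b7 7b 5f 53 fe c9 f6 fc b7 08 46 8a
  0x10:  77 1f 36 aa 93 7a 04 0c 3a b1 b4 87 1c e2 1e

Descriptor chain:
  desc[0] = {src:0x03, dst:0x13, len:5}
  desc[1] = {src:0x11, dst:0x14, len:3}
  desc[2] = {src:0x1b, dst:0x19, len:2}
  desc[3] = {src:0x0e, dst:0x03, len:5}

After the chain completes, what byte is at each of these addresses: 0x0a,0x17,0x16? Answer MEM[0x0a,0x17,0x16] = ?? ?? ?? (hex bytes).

MEM[0x0a,0x17,0x16] = f6 53 69

#0 dst[0x13+5] := {0x69,0xb7,0x7b,0x5f,0x53}
#1 dst[0x14+3] := {0x1f,0x36,0x69}
#2 dst[0x19+2] := {0x87,0x1c}
#3 dst[0x03+5] := {0x46,0x8a,0x77,0x1f,0x36}
query mem[0x0a]=0xf6, mem[0x17]=0x53, mem[0x16]=0x69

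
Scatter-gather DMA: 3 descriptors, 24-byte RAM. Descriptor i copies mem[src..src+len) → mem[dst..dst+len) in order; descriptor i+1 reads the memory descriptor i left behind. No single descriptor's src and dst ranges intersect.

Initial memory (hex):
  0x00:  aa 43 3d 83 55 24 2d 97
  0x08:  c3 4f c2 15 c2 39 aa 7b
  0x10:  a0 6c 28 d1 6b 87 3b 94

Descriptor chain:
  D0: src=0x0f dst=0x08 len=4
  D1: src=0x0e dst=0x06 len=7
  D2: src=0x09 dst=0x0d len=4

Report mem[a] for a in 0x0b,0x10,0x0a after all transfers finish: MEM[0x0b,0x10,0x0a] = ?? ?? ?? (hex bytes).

MEM[0x0b,0x10,0x0a] = d1 6b 28

  after D0: wrote 4B at 0x08 = 7ba06c28
  after D1: wrote 7B at 0x06 = aa7ba06c28d16b
  after D2: wrote 4B at 0x0d = 6c28d16b
query mem[0x0b]=0xd1, mem[0x10]=0x6b, mem[0x0a]=0x28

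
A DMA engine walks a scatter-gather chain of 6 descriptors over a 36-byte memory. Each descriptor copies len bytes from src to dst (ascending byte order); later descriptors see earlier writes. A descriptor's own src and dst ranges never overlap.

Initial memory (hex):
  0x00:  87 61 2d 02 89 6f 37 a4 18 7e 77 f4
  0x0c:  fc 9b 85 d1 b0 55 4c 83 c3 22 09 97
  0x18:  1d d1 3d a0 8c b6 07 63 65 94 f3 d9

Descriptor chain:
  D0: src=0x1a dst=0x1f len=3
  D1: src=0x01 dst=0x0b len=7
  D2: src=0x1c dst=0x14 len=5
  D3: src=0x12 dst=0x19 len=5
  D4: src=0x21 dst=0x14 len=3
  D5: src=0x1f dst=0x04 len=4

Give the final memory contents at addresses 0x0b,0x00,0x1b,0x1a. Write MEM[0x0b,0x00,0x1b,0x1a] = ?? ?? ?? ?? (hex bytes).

MEM[0x0b,0x00,0x1b,0x1a] = 61 87 8c 83

#0 dst[0x1f+3] := {0x3d,0xa0,0x8c}
#1 dst[0x0b+7] := {0x61,0x2d,0x02,0x89,0x6f,0x37,0xa4}
#2 dst[0x14+5] := {0x8c,0xb6,0x07,0x3d,0xa0}
#3 dst[0x19+5] := {0x4c,0x83,0x8c,0xb6,0x07}
#4 dst[0x14+3] := {0x8c,0xf3,0xd9}
#5 dst[0x04+4] := {0x3d,0xa0,0x8c,0xf3}
query mem[0x0b]=0x61, mem[0x00]=0x87, mem[0x1b]=0x8c, mem[0x1a]=0x83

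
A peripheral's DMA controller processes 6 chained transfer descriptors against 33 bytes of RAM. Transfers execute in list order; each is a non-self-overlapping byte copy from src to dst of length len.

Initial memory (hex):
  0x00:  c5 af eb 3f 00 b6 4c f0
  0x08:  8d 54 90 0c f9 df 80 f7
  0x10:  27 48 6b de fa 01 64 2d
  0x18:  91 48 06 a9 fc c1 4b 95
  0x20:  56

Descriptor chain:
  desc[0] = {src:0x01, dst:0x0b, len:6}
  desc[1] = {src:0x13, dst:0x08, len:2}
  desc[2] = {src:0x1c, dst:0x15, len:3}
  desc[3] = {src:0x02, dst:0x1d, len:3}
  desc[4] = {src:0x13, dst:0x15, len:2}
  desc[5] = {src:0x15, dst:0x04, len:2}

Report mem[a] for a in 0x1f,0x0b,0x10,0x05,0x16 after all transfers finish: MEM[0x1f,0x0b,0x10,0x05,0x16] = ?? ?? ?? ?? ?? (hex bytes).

MEM[0x1f,0x0b,0x10,0x05,0x16] = 00 af 4c fa fa

[0] 0x01->0x0b len=6 : af eb 3f 00 b6 4c
[1] 0x13->0x08 len=2 : de fa
[2] 0x1c->0x15 len=3 : fc c1 4b
[3] 0x02->0x1d len=3 : eb 3f 00
[4] 0x13->0x15 len=2 : de fa
[5] 0x15->0x04 len=2 : de fa
query mem[0x1f]=0x00, mem[0x0b]=0xaf, mem[0x10]=0x4c, mem[0x05]=0xfa, mem[0x16]=0xfa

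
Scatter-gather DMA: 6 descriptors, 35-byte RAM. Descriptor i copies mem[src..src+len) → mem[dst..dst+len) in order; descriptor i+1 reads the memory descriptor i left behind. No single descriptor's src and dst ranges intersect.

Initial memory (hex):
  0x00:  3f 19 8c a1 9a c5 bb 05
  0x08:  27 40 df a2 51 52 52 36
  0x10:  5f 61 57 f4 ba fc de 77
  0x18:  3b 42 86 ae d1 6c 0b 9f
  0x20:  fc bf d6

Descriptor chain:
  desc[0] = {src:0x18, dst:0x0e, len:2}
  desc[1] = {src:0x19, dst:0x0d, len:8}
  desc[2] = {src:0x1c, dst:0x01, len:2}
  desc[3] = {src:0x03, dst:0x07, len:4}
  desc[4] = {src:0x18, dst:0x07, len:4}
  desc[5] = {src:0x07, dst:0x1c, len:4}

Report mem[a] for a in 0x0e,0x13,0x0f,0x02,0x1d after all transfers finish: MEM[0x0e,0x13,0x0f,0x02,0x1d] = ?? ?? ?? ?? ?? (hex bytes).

[0] 0x18->0x0e len=2 : 3b 42
[1] 0x19->0x0d len=8 : 42 86 ae d1 6c 0b 9f fc
[2] 0x1c->0x01 len=2 : d1 6c
[3] 0x03->0x07 len=4 : a1 9a c5 bb
[4] 0x18->0x07 len=4 : 3b 42 86 ae
[5] 0x07->0x1c len=4 : 3b 42 86 ae
query mem[0x0e]=0x86, mem[0x13]=0x9f, mem[0x0f]=0xae, mem[0x02]=0x6c, mem[0x1d]=0x42

MEM[0x0e,0x13,0x0f,0x02,0x1d] = 86 9f ae 6c 42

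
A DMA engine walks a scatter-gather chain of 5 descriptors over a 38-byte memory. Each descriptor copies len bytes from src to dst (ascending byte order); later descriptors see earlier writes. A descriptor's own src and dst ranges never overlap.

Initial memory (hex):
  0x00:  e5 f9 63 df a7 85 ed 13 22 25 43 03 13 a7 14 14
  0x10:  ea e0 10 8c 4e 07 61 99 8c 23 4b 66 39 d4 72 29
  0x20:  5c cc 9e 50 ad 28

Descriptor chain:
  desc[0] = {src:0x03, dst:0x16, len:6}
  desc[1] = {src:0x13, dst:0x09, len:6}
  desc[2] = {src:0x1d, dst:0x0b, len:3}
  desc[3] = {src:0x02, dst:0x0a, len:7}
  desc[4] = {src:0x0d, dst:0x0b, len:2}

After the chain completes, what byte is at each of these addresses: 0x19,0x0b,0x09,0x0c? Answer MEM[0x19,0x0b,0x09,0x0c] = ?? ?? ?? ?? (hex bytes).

[0] 0x03->0x16 len=6 : df a7 85 ed 13 22
[1] 0x13->0x09 len=6 : 8c 4e 07 df a7 85
[2] 0x1d->0x0b len=3 : d4 72 29
[3] 0x02->0x0a len=7 : 63 df a7 85 ed 13 22
[4] 0x0d->0x0b len=2 : 85 ed
query mem[0x19]=0xed, mem[0x0b]=0x85, mem[0x09]=0x8c, mem[0x0c]=0xed

MEM[0x19,0x0b,0x09,0x0c] = ed 85 8c ed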